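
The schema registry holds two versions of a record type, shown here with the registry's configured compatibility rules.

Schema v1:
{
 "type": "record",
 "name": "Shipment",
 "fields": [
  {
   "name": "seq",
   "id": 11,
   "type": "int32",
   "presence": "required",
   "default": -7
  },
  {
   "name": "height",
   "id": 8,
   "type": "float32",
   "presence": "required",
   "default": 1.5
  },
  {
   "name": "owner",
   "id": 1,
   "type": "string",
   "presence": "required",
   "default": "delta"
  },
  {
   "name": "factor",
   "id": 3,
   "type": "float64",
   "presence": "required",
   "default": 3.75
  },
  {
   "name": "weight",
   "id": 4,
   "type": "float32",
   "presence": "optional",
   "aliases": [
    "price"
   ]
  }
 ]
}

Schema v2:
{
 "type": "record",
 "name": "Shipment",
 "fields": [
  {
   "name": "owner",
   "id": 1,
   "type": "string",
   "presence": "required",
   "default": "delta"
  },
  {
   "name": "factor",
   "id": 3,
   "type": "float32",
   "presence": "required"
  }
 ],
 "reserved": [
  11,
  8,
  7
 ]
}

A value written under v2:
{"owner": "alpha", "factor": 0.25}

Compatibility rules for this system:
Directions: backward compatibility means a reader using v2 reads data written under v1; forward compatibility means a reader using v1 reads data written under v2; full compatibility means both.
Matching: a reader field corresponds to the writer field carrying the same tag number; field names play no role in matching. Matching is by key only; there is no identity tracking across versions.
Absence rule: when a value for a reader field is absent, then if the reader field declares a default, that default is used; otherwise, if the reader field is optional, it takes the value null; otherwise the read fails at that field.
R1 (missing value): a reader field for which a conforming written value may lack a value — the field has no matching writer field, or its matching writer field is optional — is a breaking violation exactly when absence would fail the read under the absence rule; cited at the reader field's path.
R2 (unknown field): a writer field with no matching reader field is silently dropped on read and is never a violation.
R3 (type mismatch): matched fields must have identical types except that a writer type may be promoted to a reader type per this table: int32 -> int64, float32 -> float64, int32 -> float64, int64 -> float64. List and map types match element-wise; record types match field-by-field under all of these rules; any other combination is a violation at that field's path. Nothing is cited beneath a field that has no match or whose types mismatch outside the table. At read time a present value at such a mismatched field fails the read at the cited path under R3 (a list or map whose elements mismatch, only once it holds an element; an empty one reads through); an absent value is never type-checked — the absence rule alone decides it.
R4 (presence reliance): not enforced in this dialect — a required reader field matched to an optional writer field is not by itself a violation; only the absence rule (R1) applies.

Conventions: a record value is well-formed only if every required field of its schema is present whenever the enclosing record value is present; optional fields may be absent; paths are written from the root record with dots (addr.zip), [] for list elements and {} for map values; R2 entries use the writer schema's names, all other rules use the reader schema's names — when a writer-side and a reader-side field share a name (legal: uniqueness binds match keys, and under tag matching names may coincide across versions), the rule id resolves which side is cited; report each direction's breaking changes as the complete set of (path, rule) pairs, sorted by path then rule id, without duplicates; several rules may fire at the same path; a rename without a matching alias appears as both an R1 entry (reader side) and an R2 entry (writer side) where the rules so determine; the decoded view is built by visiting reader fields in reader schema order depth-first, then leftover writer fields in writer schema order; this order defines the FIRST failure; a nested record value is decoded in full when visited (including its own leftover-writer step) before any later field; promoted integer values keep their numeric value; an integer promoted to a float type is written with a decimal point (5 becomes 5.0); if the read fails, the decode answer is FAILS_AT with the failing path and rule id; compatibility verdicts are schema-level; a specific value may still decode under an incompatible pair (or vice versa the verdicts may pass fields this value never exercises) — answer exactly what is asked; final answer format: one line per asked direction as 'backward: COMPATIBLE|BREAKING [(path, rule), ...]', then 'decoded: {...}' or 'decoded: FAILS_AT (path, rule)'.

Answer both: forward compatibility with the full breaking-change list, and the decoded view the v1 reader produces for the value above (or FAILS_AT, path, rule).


forward: COMPATIBLE []; decoded: {"seq": -7, "height": 1.5, "owner": "alpha", "factor": 0.25, "weight": null}

each type pair in Shipment: writer, then reader
forward for Shipment (reader v1, writer v2):
  seq has no writer counterpart
  height has no writer counterpart
  writer required, string -> string: reader owner maps from writer owner
  writer required, float32 -> float64: reader factor maps from writer factor
  weight has no writer counterpart
  => forward verdict for Shipment: COMPATIBLE, no violations
migrating the Shipment value to v1:
  seq := -7 (no value, default fills)
  height := 1.5 (no value, default fills)
  owner := "alpha"
  factor := 0.25 (float32 -> float64)
  weight := null (not supplied -> null)
  => decoded: {"seq": -7, "height": 1.5, "owner": "alpha", "factor": 0.25, "weight": null}
the other Shipment changes do not affect what is asked:
  removed field seq from record Shipment (its key 11 joins the reserved list) -> no rule fires on it in Shipment's dialect; the asked verdict holds
  removed field weight from record Shipment -> no rule fires on it in Shipment's dialect; the asked verdict holds
  removed field height from record Shipment (its key 8 joins the reserved list) -> no rule fires on it in Shipment's dialect; the asked verdict holds
  field factor in record Shipment: type float64 changed to float32 (its default is dropped) -> fires only in the backward direction of Shipment, which is not asked here


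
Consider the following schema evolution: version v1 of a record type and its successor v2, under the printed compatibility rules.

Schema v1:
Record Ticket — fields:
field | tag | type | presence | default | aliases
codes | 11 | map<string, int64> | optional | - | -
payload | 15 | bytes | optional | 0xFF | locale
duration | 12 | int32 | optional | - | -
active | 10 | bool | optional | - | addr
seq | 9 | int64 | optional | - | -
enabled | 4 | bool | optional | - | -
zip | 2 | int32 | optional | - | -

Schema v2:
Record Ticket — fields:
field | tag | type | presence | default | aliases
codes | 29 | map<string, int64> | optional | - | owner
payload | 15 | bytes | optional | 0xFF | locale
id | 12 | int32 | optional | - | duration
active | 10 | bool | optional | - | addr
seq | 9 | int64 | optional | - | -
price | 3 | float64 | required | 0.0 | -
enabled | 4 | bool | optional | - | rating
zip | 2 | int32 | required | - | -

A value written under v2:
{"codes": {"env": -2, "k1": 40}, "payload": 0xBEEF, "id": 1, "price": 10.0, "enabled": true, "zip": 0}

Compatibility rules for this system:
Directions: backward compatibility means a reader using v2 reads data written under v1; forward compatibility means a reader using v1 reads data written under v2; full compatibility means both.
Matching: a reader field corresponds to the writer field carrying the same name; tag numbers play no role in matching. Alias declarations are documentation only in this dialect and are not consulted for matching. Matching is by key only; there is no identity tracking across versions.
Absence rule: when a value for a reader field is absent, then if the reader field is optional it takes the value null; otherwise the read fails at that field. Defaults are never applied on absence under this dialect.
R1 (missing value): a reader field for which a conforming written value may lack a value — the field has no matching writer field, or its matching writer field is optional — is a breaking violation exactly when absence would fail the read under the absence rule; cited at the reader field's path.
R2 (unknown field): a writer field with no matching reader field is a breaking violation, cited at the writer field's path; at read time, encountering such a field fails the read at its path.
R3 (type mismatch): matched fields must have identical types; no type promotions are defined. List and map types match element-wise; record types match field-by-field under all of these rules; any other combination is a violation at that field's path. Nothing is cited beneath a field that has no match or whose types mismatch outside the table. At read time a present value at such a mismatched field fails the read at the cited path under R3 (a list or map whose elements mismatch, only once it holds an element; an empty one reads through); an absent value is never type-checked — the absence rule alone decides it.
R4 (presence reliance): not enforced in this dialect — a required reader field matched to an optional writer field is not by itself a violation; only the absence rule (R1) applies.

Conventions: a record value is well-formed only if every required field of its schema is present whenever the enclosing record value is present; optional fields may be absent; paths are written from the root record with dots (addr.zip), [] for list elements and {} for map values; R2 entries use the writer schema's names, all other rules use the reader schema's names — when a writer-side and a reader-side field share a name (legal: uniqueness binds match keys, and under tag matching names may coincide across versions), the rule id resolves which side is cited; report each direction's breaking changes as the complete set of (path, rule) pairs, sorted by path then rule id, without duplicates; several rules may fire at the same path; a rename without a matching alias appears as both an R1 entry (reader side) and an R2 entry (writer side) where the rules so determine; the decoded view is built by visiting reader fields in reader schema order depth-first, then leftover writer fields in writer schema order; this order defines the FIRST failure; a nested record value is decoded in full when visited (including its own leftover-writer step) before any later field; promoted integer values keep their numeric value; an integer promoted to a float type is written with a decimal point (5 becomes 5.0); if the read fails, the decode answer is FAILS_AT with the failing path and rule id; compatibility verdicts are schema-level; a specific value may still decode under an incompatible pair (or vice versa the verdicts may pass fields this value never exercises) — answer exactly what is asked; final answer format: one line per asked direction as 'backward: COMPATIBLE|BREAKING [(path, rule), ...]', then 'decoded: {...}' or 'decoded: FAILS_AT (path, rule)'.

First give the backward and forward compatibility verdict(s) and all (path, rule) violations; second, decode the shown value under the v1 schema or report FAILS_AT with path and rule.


backward: BREAKING [(duration, R2), (price, R1), (zip, R1)]; forward: BREAKING [(id, R2), (price, R2)]; decoded: FAILS_AT (id, R2)

the writer's type comes first in each Ticket pair
backward pass over Ticket, reader schema v2, writer schema v1:
  codes: map<string, int64> -> map<string, int64>, writer optional; from codes
  payload: bytes -> bytes, writer optional; from payload
  id: no writer match
  active: bool -> bool, writer optional; from active
  seq: int64 -> int64, writer optional; from seq
  price: no writer match
  enabled: bool -> bool, writer optional; from enabled
  zip: int32 -> int32, writer optional; from zip
  writer field duration has no reader counterpart
  breaking: (duration, R2)
  breaking: (price, R1)
  breaking: (zip, R1)
  => backward verdict for Ticket: BREAKING, 3 violation(s)
forward pass over Ticket, reader schema v1, writer schema v2:
  codes: map<string, int64> -> map<string, int64>, writer optional; from codes
  payload: bytes -> bytes, writer optional; from payload
  duration: no writer match
  active: bool -> bool, writer optional; from active
  seq: int64 -> int64, writer optional; from seq
  enabled: bool -> bool, writer optional; from enabled
  zip: int32 -> int32, writer required; from zip
  writer field id has no reader counterpart
  writer field price has no reader counterpart
  breaking: (id, R2)
  breaking: (price, R2)
  => forward verdict for Ticket: BREAKING, 2 violation(s)
migrating the Ticket value to v1:
  codes := {"env": -2, "k1": 40}
  payload := 0xBEEF
  duration := null (not supplied -> null)
  active := null (not supplied -> null)
  seq := null (not supplied -> null)
  enabled := true
  zip := 0
  read fails at id under R2 (unknown field)
  => FAILS_AT (id, R2)


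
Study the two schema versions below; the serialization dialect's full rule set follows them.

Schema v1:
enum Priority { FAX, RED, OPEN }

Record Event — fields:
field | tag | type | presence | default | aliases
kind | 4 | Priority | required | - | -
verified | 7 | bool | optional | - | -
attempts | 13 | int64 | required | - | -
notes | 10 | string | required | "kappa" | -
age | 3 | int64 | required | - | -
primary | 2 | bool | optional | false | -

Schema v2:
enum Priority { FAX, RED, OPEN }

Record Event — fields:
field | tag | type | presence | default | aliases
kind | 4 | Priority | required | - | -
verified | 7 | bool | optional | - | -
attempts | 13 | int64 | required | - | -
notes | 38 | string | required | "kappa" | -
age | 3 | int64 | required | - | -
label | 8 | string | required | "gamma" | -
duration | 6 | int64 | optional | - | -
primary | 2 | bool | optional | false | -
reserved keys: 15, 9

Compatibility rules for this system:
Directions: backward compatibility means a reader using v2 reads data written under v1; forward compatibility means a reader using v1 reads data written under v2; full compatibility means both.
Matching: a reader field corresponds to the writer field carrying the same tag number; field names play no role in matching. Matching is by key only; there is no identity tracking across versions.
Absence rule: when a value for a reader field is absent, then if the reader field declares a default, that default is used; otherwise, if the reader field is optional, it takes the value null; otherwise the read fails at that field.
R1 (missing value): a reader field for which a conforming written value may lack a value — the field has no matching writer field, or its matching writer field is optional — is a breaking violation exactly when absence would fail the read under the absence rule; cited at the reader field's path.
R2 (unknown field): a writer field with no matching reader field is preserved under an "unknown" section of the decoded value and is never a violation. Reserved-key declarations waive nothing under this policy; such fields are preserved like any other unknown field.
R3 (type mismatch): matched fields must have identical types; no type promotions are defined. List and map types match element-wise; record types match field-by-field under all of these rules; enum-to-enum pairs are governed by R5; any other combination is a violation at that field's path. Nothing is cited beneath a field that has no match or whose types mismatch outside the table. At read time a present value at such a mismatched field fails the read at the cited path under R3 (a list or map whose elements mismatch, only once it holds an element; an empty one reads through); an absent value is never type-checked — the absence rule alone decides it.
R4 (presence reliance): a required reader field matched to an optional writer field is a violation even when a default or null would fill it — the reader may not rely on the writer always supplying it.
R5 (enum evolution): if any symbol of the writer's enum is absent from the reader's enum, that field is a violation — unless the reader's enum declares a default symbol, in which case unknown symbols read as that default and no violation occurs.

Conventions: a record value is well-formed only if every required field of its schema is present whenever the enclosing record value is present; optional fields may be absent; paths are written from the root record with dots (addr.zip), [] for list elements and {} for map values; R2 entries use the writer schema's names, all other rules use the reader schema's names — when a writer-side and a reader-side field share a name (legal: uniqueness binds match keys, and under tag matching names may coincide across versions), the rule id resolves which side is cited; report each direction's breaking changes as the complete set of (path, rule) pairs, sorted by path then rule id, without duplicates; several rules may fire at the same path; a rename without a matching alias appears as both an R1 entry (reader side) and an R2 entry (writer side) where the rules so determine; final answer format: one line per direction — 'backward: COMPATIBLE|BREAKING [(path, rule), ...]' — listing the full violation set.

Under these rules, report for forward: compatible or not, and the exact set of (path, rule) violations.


forward: COMPATIBLE []

in Event below, arrows point writer -> reader
forward analysis of Event with v1 as reader and v2 as writer:
  kind: Priority -> Priority, writer required; from kind
  verified: bool -> bool, writer optional; from verified
  attempts: int64 -> int64, writer required; from attempts
  no writer field matches reader notes
  age: int64 -> int64, writer required; from age
  primary: bool -> bool, writer optional; from primary
  notes (writer side), unknown to reader
  label (writer side), unknown to reader
  duration (writer side), unknown to reader
  nothing fires on Event: forward is COMPATIBLE
diffs on Event not affecting the asked answer:
  added field label to record Event: required string, tag 8, default "gamma" (in v2 it sits immediately before primary) -> inert for the asked Event verdict: nothing fires
  added field duration to record Event: optional int64, tag 6 (in v2 it sits immediately before primary) -> inert for the asked Event verdict: nothing fires
  field notes in record Event: tag 10 changed to 38 -> inert for the asked Event verdict: nothing fires


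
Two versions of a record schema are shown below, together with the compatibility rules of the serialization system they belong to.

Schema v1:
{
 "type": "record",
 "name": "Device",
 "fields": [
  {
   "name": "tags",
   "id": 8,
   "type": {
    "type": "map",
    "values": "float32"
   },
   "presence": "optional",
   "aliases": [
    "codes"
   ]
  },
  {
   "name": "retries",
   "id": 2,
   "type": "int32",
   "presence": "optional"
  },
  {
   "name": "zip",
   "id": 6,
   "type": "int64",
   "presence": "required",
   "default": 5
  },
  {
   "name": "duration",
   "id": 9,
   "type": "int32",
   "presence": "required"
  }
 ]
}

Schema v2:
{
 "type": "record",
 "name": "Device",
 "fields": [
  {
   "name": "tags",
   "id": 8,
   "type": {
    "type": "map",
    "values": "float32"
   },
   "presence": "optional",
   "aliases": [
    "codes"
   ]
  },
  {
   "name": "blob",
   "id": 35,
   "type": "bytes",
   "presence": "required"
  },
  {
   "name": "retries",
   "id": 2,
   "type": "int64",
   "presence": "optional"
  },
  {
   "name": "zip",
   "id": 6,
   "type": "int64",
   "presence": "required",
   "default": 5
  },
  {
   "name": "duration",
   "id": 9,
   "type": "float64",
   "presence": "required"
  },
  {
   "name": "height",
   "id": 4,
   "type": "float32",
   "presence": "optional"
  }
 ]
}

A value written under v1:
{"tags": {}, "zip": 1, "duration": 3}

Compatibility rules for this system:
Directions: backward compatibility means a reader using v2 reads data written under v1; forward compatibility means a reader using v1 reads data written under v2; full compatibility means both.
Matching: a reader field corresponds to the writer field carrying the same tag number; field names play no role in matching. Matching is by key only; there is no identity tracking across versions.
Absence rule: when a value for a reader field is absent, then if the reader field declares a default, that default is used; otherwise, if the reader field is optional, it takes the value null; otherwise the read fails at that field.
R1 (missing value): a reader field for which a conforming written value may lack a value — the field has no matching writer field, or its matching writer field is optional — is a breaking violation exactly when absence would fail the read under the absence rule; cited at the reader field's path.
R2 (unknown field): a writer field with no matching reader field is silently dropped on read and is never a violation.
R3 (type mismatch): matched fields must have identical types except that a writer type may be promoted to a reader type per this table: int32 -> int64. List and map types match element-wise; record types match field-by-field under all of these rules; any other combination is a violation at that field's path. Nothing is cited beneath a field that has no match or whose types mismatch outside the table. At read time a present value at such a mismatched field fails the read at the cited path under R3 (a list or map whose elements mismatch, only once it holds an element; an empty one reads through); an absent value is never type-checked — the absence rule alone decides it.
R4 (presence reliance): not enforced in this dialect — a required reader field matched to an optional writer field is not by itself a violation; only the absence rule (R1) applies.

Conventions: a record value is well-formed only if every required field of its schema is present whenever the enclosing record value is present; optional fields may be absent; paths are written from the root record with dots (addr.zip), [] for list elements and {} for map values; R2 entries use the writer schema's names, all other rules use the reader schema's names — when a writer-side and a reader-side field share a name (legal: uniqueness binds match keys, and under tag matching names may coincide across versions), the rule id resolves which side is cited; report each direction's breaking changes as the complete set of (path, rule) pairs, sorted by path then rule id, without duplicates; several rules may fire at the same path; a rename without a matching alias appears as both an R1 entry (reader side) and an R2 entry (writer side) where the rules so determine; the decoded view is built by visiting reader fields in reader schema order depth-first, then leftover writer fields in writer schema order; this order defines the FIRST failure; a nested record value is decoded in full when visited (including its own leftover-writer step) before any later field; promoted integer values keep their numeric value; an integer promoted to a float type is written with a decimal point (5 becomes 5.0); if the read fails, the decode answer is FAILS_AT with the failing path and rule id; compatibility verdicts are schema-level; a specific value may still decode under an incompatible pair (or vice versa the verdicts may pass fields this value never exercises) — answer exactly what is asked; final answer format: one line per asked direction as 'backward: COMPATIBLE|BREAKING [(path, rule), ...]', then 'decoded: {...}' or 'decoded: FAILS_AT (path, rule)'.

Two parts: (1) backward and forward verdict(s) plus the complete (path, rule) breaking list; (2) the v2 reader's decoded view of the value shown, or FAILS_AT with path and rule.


backward: BREAKING [(blob, R1), (duration, R3)]; forward: BREAKING [(duration, R3), (retries, R3)]; decoded: FAILS_AT (blob, R1)

the writer's type comes first in each Device pair
backward on Device — v2 reading data written by v1:
  map<string, float32> -> map<string, float32>, writer optional: tags aligns to tags
  blob: no writer match
  int32 -> int64, writer optional: retries aligns to retries
  int64 -> int64, writer required: zip aligns to zip
  int32 -> float64, writer required: duration aligns to duration
  height: no writer match
  rule R1 violated at blob
  rule R3 violated at duration
  => backward verdict for Device: BREAKING, 2 violation(s)
forward on Device — v1 reading data written by v2:
  map<string, float32> -> map<string, float32>, writer optional: tags aligns to tags
  int64 -> int32, writer optional: retries aligns to retries
  int64 -> int64, writer required: zip aligns to zip
  float64 -> int32, writer required: duration aligns to duration
  leftover writer field: blob
  leftover writer field: height
  rule R3 violated at duration
  rule R3 violated at retries
  => forward verdict for Device: BREAKING, 2 violation(s)
decoding the Device value with the v2 reader:
  tags := {}
  read fails at blob under R1 (no fill)
  => FAILS_AT (blob, R1)


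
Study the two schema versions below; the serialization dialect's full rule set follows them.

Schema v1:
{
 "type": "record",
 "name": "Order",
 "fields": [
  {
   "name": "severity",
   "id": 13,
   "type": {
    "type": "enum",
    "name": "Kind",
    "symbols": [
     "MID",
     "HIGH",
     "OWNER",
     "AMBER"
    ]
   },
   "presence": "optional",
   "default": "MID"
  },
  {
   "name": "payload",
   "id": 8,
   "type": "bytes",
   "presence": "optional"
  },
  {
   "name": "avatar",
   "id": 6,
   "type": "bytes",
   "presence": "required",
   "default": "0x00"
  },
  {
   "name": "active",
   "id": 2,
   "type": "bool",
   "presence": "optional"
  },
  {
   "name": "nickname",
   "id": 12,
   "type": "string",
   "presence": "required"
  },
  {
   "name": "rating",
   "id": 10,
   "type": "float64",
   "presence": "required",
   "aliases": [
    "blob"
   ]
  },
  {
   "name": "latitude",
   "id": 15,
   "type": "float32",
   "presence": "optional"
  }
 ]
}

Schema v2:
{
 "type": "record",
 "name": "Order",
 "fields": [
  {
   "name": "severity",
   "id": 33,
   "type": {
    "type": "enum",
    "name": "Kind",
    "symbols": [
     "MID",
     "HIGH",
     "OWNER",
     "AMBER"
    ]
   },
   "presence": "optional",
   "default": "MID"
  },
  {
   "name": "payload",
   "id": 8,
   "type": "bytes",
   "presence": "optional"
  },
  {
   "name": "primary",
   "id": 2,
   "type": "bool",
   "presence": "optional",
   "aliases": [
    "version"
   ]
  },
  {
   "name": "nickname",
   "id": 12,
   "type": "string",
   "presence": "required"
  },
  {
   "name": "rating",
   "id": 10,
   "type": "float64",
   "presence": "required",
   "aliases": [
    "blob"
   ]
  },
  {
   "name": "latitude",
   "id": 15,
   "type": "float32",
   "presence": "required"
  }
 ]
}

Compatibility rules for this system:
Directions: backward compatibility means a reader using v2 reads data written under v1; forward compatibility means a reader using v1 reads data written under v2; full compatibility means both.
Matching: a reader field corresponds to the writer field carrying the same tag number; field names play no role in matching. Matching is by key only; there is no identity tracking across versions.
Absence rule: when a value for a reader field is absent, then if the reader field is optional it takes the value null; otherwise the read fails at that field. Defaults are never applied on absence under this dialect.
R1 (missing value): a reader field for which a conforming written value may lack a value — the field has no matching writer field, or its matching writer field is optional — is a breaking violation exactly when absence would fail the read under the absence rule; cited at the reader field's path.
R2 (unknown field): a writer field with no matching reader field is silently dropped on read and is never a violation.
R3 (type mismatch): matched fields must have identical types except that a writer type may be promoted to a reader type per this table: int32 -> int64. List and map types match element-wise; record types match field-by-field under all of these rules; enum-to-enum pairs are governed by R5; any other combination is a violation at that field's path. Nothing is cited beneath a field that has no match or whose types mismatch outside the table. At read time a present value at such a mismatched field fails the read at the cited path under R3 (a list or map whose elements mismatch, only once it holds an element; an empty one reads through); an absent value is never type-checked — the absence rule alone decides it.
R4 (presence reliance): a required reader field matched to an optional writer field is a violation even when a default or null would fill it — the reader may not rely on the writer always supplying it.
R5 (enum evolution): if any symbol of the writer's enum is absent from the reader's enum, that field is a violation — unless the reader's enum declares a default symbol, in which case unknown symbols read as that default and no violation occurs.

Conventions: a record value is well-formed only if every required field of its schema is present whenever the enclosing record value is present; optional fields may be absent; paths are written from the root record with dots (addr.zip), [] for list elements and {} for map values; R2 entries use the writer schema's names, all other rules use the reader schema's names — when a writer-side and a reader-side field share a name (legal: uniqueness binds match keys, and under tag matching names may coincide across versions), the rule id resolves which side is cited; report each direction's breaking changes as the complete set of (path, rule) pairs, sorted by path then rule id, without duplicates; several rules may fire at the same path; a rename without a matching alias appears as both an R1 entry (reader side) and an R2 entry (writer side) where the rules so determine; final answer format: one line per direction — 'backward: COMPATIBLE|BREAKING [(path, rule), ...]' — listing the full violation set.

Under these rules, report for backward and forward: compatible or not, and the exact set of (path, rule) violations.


backward: BREAKING [(latitude, R1), (latitude, R4)]; forward: BREAKING [(avatar, R1)]

arrows below run writer -> reader for Order
backward for Order (reader v2, writer v1):
  severity: no writer-side match
  payload: bytes -> bytes, writer optional; from payload
  primary: bool -> bool, writer optional; from active
  nickname: string -> string, writer required; from nickname
  rating: float64 -> float64, writer required; from rating
  latitude: float32 -> float32, writer optional; from latitude
  severity (writer side), unknown to reader
  avatar (writer side), unknown to reader
  violation R1 at latitude
  violation R4 at latitude
  => 2 violation(s): backward is BREAKING for Order
forward for Order (reader v1, writer v2):
  severity: no writer-side match
  payload: bytes -> bytes, writer optional; from payload
  avatar: no writer-side match
  active: bool -> bool, writer optional; from primary
  nickname: string -> string, writer required; from nickname
  rating: float64 -> float64, writer required; from rating
  latitude: float32 -> float32, writer required; from latitude
  severity (writer side), unknown to reader
  violation R1 at avatar
  => 1 violation(s): forward is BREAKING for Order


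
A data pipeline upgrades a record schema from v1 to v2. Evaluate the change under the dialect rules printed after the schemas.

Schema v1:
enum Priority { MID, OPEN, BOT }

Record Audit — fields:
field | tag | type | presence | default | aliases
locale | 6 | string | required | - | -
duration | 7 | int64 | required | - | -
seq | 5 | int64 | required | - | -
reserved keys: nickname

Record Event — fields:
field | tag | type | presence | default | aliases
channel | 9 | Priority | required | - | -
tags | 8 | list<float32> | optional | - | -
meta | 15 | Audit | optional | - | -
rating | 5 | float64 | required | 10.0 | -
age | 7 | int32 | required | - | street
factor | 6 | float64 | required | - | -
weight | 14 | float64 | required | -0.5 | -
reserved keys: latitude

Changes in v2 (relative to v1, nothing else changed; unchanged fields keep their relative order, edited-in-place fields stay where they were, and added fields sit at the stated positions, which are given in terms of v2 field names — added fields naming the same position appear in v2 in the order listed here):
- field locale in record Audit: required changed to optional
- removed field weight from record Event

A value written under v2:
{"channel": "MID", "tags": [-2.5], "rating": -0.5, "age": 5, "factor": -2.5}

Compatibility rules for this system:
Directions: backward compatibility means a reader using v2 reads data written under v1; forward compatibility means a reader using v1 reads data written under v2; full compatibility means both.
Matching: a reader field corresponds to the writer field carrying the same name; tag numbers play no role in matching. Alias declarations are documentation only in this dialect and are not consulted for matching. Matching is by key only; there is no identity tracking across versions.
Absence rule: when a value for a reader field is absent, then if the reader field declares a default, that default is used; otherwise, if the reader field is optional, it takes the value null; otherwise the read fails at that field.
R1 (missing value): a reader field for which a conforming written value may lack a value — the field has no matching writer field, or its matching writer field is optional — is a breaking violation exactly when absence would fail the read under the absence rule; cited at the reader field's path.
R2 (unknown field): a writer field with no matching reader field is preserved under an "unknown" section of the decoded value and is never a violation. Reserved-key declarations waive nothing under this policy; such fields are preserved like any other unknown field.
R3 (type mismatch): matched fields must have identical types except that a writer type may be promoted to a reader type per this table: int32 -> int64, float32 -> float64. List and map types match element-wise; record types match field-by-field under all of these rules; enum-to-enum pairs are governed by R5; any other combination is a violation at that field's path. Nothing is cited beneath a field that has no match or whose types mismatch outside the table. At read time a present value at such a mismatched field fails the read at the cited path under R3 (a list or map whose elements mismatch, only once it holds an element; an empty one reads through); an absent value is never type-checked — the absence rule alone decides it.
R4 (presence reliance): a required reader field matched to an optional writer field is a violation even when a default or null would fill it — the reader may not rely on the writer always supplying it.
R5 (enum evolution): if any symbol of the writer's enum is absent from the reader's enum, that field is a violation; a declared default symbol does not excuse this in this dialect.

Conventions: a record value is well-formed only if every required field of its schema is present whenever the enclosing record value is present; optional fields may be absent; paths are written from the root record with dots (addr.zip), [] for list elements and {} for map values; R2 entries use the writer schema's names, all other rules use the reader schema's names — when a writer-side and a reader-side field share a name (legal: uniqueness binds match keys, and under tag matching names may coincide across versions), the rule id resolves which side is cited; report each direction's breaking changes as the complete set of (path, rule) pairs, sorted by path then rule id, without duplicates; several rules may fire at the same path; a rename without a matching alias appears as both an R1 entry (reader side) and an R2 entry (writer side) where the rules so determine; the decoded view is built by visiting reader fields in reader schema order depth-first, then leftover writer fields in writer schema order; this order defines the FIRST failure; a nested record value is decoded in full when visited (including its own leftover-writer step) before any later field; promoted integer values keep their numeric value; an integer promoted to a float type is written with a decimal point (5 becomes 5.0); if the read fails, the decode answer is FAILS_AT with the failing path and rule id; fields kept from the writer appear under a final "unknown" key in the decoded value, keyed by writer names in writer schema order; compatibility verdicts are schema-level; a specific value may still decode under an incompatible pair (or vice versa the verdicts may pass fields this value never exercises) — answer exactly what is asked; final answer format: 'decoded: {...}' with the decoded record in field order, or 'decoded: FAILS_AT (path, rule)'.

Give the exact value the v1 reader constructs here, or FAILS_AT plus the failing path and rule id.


decoded: {"channel": "MID", "tags": [-2.5], "meta": null, "rating": -0.5, "age": 5, "factor": -2.5, "weight": -0.5}

the writer's type comes first in each Event pair
decoding the Event value with the v1 reader:
  channel := "MID"
  tags := [-2.5]
  meta := null (absent, optional -> null)
  rating := -0.5
  age := 5
  factor := -2.5
  weight := -0.5 (absent -> default)
  => decoded: {"channel": "MID", "tags": [-2.5], "meta": null, "rating": -0.5, "age": 5, "factor": -2.5, "weight": -0.5}
remaining Event differences; none change what is asked:
  field locale in record Audit: required changed to optional -> a verdict-level change on Event — the shown value reads the same
  removed field weight from record Event -> triggers nothing under the printed rules; the Event answer is the same either way


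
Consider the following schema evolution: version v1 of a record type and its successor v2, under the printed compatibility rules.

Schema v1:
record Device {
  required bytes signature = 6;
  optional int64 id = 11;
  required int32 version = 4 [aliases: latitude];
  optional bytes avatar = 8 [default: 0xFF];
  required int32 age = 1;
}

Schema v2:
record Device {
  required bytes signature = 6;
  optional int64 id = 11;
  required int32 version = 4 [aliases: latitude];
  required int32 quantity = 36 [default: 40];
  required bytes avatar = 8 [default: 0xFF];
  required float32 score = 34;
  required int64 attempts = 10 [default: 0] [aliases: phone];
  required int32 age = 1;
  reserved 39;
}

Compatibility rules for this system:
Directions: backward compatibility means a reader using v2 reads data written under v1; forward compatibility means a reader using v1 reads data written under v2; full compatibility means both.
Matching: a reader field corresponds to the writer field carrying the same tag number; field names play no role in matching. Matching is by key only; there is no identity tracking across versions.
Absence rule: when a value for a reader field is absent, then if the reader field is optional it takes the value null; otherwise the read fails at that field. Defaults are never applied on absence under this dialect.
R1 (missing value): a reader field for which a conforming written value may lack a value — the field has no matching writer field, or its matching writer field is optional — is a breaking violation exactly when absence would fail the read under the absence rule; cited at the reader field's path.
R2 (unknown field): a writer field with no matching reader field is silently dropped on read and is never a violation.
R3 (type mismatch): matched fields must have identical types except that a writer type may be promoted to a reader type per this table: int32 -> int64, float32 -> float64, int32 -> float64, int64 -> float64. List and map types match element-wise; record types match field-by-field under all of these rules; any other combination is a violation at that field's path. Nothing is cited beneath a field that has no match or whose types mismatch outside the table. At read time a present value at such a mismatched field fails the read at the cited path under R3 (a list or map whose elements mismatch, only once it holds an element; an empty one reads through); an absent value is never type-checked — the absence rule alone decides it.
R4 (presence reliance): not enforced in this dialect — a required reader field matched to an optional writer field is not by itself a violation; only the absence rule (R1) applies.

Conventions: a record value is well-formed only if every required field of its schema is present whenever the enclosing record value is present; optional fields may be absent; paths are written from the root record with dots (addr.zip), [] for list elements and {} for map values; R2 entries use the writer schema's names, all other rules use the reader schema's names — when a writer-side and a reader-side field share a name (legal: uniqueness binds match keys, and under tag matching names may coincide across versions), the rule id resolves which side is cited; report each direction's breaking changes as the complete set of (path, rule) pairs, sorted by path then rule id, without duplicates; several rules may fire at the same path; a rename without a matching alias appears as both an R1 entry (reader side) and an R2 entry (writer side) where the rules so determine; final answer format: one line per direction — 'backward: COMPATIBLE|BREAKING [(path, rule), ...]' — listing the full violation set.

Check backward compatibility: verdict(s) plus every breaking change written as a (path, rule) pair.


each type pair in Device: writer, then reader
backward pass over Device, reader schema v2, writer schema v1:
  signature: bytes -> bytes, writer required; from signature
  id: int64 -> int64, writer optional; from id
  version: int32 -> int32, writer required; from version
  quantity: no writer match
  avatar: bytes -> bytes, writer optional; from avatar
  score: no writer match
  attempts: no writer match
  age: int32 -> int32, writer required; from age
  R1 fires at attempts
  R1 fires at avatar
  R1 fires at quantity
  R1 fires at score
  backward on Device therefore BREAKING (4)

backward: BREAKING [(attempts, R1), (avatar, R1), (quantity, R1), (score, R1)]
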